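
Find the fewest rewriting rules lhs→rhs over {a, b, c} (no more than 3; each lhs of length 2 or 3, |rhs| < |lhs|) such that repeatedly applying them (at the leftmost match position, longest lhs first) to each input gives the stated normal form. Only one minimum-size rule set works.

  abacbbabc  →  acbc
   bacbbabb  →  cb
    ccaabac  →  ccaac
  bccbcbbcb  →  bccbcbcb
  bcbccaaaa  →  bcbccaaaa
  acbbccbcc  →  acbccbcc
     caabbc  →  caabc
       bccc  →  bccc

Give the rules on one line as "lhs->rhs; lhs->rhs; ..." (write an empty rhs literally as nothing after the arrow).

  | abacbbabc => acbbabc => acbabc => acbc
  | bacbbabb => cbbabb => cbabb => cbb => cb
  | ccaabac => ccaac
  | bccbcbbcb => bccbcbcb

ba->; bb->b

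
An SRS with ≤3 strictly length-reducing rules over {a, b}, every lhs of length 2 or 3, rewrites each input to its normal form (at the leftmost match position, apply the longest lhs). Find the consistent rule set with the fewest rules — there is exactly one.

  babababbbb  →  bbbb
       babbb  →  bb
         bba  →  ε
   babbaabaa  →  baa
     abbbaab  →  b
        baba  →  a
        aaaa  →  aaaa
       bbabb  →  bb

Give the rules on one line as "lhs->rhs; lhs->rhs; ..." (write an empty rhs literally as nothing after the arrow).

  | babababbbb => ababbbb => bbbb
  | babbb => bb
  | bba => ε
  | babbaabaa => baabaa => baa

aba->; bab->; bba->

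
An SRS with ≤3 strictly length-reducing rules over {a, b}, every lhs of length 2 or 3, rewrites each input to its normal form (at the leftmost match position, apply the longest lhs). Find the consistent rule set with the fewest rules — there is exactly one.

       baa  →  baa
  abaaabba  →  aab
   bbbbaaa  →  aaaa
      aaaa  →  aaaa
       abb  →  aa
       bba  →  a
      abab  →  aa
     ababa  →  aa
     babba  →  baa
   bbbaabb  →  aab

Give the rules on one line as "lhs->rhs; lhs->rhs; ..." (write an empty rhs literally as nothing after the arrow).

aba->ab; bb->a; bba->a

  | baa
  | abaaabba => abaabba => ababba => abbba => aaba => aab
  | bbbbaaa => abbaaa => aaaa
  | aaaa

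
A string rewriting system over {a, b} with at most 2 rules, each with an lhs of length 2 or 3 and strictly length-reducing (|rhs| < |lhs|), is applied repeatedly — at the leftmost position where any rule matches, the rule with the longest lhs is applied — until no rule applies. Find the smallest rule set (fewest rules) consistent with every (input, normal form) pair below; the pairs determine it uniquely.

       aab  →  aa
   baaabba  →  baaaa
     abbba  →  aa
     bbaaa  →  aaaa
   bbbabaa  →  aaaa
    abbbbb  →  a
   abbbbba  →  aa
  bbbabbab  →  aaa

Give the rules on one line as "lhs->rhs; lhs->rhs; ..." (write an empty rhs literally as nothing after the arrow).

ab->a; bb->a

  | aab => aa
  | baaabba => baaaba => baaaa
  | abbba => abba => aba => aa
  | bbaaa => aaaa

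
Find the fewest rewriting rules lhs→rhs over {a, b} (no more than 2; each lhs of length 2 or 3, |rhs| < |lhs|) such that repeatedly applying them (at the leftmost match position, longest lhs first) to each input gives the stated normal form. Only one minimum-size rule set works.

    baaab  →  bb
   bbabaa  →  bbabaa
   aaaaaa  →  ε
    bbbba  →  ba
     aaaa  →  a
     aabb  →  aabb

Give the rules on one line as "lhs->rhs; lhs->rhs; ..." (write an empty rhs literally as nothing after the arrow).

aaa->; bbb->

  | baaab => bb
  | bbabaa
  | aaaaaa => aaa => ε
  | bbbba => ba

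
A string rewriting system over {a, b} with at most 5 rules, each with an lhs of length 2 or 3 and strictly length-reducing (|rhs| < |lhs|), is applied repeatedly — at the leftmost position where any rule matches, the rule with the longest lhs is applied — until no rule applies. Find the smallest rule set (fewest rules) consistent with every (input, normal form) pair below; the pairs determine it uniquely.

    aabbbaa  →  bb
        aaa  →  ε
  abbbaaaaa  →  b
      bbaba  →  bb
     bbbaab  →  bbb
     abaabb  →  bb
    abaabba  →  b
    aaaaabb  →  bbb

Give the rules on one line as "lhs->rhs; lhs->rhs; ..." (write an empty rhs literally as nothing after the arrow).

  | aabbbaa => bbbbaa => bbba => bb
  | aaa => ba => ε
  | abbbaaaaa => bbbaaaaa => bbaaaa => baaa => aa => b
  | bbaba => bbba => bb

aa->b; ab->b; ba->; bab->bb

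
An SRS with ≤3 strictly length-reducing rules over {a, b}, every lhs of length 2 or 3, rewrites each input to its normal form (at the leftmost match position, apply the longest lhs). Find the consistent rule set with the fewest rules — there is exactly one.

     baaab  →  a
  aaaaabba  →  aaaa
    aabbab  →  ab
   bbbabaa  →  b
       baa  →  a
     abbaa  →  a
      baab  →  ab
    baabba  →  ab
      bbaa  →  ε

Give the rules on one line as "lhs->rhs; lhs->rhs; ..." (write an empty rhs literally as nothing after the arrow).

aab->a; ba->

  | baaab => aab => a
  | aaaaabba => aaaaba => aaaa
  | aabbab => abab => ab
  | bbbabaa => bbbaa => bba => b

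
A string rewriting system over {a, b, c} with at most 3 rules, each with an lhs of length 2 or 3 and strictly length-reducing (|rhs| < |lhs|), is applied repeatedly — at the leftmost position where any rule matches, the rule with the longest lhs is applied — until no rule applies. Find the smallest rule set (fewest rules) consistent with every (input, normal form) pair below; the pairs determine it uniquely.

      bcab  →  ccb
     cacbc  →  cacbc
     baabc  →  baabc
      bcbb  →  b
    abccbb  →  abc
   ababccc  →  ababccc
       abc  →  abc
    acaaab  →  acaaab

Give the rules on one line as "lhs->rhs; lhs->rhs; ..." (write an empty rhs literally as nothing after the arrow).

  | bcab => ccb
  | cacbc
  | baabc
  | bcbb => b

bca->cc; cbb->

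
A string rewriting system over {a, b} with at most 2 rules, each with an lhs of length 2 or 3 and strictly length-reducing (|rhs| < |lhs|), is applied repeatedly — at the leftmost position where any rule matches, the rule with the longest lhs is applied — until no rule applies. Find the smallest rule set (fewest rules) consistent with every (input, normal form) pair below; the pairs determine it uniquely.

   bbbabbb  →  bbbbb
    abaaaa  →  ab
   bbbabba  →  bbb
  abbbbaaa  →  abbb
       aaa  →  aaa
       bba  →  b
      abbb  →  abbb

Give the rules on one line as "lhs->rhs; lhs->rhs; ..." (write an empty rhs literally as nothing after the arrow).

ba->; baa->b

  | bbbabbb => bbbbb
  | abaaaa => abaa => ab
  | bbbabba => bbbba => bbb
  | abbbbaaa => abbbba => abbb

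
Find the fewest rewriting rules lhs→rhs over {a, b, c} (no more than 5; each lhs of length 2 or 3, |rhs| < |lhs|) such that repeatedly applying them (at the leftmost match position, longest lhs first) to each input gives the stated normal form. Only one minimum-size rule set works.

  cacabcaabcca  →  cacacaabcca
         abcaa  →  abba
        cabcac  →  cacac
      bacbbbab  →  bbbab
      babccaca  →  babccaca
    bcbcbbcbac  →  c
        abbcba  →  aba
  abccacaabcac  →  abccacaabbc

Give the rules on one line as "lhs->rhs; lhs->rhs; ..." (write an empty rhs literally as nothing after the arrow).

  | cacabcaabcca => cacacaabcca
  | abcaa => abba
  | cabcac => cacac
  | bacbbbab => bbbab

bac->; bca->bb; bcb->; cab->ca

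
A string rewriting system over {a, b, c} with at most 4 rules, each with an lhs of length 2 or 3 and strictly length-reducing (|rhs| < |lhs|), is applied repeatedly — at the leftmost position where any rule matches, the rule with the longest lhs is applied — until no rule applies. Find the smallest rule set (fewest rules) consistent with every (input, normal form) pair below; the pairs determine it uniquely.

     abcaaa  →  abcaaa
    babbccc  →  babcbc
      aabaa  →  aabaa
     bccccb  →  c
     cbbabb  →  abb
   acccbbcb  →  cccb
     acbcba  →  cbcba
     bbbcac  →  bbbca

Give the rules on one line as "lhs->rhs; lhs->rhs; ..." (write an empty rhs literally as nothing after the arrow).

  | abcaaa
  | babbccc => babcbc
  | aabaa
  | bccccb => cbccb => ccbb => c

ac->c; bcc->cb; cac->ca; cbb->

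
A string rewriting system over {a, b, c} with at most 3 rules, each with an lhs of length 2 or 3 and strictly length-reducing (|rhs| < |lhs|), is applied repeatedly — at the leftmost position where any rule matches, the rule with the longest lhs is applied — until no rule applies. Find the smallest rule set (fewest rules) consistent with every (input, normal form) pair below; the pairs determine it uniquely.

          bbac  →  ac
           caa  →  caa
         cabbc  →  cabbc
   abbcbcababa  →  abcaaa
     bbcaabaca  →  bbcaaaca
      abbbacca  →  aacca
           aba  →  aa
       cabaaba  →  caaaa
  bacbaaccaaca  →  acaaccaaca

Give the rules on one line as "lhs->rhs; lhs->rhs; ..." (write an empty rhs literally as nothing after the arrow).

  | bbac => bac => ac
  | caa
  | cabbc
  | abbcbcababa => abcababa => abcaaba => abcaaa

ba->a; bcb->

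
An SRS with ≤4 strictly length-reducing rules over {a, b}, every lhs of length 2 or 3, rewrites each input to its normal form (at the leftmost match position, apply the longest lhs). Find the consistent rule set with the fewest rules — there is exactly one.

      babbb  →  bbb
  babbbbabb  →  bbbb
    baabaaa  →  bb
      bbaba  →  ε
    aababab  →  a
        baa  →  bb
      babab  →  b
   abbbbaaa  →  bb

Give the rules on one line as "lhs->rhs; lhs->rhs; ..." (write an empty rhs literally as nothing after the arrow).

ab->; ba->; baa->bb; bba->

  | babbb => bbb
  | babbbbabb => bbbbabb => bbbb
  | baabaaa => bbbaaa => baa => bb
  | bbaba => ba => ε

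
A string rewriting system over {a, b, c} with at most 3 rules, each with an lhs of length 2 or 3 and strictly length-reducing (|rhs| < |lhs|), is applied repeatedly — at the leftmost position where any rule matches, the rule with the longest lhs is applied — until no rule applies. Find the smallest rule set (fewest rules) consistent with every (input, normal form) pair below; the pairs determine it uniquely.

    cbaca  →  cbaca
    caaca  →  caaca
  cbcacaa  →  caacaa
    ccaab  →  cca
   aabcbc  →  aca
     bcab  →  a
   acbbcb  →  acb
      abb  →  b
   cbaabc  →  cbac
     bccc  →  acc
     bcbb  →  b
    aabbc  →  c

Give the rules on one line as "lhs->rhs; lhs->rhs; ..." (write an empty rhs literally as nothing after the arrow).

  | cbaca
  | caaca
  | cbcacaa => caacaa
  | ccaab => cca

ab->; bc->a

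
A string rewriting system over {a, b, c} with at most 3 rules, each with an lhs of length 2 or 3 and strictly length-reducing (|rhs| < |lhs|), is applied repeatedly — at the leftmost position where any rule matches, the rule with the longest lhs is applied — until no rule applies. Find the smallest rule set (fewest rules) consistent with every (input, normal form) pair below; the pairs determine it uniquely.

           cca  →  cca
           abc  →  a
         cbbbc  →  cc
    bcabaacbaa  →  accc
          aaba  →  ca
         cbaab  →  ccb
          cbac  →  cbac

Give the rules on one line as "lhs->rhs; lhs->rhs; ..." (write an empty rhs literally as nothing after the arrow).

  | cca
  | abc => a
  | cbbbc => ccbc => cc
  | bcabaacbaa => abaacbaa => abbcbaa => accbaa => accbb => accc

aa->b; bb->c; bc->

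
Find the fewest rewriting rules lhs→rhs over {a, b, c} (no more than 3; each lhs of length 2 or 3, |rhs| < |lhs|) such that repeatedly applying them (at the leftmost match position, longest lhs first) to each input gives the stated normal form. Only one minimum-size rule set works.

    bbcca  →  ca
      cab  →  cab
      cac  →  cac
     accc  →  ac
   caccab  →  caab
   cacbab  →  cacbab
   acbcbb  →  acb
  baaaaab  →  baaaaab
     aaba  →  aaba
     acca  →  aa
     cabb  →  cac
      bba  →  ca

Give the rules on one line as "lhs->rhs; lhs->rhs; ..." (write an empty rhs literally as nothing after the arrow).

bb->c; cc->

  | bbcca => ccca => ca
  | cab
  | cac
  | accc => ac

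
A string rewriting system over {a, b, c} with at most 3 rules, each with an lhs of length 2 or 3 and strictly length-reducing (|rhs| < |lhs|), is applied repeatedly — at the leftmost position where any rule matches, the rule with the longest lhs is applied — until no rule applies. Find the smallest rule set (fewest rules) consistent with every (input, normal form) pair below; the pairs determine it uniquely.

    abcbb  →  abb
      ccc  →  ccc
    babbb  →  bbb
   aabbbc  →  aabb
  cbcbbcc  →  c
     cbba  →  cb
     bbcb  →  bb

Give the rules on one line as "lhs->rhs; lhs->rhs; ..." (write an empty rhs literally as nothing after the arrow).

ba->; bc->

  | abcbb => abb
  | ccc
  | babbb => bbb
  | aabbbc => aabb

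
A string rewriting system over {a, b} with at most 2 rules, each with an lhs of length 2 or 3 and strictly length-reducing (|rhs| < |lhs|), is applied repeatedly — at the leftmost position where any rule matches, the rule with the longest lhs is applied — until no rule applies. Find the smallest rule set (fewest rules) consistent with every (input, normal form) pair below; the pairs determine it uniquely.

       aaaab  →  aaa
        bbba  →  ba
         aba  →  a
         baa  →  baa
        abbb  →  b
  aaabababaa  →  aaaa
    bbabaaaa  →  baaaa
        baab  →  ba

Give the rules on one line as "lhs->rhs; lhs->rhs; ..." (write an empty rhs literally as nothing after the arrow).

  | aaaab => aaa
  | bbba => bba => ba
  | aba => a
  | baa

ab->; bb->b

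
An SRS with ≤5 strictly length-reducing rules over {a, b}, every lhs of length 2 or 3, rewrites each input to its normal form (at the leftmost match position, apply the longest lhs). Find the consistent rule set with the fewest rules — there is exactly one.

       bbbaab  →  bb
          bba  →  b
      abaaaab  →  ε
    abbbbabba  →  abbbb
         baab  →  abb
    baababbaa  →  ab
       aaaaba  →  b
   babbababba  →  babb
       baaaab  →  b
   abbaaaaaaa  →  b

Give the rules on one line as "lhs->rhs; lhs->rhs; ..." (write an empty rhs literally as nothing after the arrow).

  | bbbaab => bbab => bb
  | bba => b
  | abaaaab => aabaab => aab => ε
  | abbbbabba => abbbbba => abbbb

aaa->bb; aab->; baa->ab; bba->b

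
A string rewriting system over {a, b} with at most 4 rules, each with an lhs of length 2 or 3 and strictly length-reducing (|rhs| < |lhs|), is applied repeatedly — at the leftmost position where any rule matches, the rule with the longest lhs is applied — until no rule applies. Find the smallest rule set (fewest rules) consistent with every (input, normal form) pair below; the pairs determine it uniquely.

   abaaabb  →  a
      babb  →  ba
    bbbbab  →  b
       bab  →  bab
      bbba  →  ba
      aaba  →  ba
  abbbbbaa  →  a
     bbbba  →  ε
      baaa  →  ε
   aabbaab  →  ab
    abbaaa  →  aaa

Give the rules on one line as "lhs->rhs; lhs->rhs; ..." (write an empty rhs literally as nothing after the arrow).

aab->b; baa->bb; bb->; bba->

  | abaaabb => abbabb => abb => a
  | babb => ba
  | bbbbab => bbab => b
  | bab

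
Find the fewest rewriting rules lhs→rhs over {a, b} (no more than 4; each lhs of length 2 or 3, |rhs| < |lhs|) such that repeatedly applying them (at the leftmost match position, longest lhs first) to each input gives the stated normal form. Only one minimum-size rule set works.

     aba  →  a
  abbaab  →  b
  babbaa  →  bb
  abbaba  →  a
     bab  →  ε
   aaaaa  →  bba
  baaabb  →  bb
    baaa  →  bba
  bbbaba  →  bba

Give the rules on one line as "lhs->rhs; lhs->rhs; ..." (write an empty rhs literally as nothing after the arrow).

  | aba => a
  | abbaab => baab => b
  | babbaa => baa => bb
  | abbaba => baba => a

aa->b; aab->; ab->; bab->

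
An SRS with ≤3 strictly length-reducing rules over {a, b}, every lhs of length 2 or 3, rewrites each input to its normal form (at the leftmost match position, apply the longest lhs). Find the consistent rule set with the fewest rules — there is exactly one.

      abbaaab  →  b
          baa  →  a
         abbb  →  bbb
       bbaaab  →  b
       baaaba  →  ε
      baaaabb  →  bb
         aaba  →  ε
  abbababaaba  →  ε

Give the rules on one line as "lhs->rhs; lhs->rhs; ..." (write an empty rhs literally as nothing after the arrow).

ab->b; ba->

  | abbaaab => bbaaab => baab => ab => b
  | baa => a
  | abbb => bbb
  | bbaaab => baab => ab => b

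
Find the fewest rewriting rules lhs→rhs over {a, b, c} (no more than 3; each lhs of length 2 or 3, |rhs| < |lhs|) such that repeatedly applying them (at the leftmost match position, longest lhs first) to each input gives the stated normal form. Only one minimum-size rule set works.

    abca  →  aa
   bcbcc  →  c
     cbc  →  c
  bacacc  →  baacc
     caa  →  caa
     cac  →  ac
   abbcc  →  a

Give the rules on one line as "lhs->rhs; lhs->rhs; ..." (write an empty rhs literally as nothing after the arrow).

  | abca => aa
  | bcbcc => bcc => c
  | cbc => c
  | bacacc => baacc

bc->; cac->ac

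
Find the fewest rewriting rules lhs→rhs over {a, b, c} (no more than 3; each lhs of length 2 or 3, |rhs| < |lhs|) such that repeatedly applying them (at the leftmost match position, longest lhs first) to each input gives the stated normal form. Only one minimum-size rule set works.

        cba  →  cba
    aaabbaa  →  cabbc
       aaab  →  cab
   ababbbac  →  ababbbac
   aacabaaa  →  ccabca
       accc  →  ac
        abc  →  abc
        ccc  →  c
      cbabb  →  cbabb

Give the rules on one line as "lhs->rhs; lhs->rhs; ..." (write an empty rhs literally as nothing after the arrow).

aa->c; ccc->c

  | cba
  | aaabbaa => cabbaa => cabbc
  | aaab => cab
  | ababbbac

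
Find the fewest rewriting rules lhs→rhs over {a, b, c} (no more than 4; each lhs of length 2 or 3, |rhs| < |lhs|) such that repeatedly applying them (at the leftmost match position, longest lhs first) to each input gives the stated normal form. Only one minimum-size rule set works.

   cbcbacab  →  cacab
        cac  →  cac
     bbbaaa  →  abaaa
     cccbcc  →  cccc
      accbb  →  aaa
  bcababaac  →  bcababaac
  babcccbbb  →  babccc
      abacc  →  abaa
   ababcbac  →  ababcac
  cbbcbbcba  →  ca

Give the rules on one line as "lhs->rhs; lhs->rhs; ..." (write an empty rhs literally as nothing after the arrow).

  | cbcbacab => cbacab => cacab
  | cac
  | bbbaaa => abaaa
  | cccbcc => cccc

acc->aa; bb->a; cb->c; cbc->c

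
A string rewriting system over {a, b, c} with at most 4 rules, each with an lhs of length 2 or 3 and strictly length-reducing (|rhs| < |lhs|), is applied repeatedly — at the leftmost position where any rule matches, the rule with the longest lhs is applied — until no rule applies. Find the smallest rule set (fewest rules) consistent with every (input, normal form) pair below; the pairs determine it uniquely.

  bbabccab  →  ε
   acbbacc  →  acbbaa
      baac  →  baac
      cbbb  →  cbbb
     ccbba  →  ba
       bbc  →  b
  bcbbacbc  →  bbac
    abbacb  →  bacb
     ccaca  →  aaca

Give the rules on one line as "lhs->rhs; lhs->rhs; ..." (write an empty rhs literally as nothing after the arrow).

  | bbabccab => bbccab => bcab => ab => ε
  | acbbacc => acbbaa
  | baac
  | cbbb

ab->; bc->; cc->a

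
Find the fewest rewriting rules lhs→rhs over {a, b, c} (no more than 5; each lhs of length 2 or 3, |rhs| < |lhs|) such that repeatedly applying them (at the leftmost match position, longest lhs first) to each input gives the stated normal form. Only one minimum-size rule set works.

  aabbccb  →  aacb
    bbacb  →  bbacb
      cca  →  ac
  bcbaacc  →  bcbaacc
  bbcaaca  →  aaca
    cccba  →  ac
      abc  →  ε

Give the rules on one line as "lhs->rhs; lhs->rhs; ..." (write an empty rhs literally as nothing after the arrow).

  | aabbccb => aacb
  | bbacb
  | cca => ac
  | bcbaacc

abc->; bbc->; cca->ac; ccb->c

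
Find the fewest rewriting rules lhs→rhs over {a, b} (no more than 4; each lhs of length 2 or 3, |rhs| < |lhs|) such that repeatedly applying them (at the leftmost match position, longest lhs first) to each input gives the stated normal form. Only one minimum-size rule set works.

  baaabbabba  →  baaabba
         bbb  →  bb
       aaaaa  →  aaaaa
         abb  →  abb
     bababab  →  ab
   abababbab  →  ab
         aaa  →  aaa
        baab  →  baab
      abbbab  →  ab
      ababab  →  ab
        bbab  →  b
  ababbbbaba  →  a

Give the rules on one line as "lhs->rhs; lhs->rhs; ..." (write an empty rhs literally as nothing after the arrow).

  | baaabbabba => baaabba
  | bbb => bb
  | aaaaa
  | abb

aba->a; bab->; bbb->bb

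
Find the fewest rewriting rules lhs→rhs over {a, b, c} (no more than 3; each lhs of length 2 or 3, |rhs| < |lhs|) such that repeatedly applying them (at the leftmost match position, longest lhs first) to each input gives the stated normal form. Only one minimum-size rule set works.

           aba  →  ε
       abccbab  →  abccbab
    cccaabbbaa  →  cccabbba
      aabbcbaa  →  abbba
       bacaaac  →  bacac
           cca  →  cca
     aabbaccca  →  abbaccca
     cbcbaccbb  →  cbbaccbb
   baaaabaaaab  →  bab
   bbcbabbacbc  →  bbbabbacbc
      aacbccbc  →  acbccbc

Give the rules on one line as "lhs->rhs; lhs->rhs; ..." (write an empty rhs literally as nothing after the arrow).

  | aba => ε
  | abccbab
  | cccaabbbaa => cccabbbaa => cccabbba
  | aabbcbaa => abbcbaa => abbbaa => abbba

aa->a; aba->; bcb->bb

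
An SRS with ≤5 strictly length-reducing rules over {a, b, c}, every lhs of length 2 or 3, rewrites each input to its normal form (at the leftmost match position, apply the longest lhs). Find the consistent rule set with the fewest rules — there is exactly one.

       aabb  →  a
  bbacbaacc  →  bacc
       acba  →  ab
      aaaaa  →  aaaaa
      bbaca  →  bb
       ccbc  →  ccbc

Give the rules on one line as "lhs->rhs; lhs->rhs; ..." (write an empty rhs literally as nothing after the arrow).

abb->; aca->; bab->; cba->b

  | aabb => a
  | bbacbaacc => bbabacc => bacc
  | acba => ab
  | aaaaa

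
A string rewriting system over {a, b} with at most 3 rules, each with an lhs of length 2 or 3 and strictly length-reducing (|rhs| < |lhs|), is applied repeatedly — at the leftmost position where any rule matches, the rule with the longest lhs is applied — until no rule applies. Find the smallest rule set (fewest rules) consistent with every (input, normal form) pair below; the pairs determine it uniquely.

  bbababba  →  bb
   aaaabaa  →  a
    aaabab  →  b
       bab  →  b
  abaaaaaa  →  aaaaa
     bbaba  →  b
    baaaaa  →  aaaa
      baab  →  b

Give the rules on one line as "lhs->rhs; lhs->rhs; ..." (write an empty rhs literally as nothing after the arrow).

ab->b; ba->

  | bbababba => bbabba => bbba => bb
  | aaaabaa => aaabaa => aabaa => abaa => baa => a
  | aaabab => aabab => abab => bab => b
  | bab => b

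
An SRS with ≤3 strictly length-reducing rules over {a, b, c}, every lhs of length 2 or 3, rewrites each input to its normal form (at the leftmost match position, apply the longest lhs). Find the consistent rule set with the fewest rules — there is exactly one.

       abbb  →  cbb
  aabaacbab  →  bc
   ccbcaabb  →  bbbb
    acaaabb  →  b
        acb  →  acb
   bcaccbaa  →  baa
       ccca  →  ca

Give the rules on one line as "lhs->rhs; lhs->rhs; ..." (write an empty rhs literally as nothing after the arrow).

ab->c; caa->b; cc->

  | abbb => cbb
  | aabaacbab => acaacbab => abcbab => ccbab => bab => bc
  | ccbcaabb => bcaabb => bbbb
  | acaaabb => ababb => cabb => ccb => b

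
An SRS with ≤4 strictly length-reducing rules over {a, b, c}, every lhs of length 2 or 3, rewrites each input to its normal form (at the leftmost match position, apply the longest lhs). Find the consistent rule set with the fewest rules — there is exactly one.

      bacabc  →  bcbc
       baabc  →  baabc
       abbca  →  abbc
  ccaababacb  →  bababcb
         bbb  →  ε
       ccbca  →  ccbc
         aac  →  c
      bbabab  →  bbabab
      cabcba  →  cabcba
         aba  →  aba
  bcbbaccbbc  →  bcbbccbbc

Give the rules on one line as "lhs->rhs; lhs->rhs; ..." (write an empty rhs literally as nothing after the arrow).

ac->c; bbb->; bca->bc; cca->b

  | bacabc => bcabc => bcbc
  | baabc
  | abbca => abbc
  | ccaababacb => bababacb => bababcb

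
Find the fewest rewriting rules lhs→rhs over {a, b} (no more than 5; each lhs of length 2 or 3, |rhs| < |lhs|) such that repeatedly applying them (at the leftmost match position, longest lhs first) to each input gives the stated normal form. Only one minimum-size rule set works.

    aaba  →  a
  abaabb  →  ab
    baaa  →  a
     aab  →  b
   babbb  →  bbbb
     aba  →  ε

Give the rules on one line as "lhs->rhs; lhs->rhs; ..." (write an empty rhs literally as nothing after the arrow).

aa->; abb->ab; ba->a; bab->bb

  | aaba => ba => a
  | abaabb => aaabb => abb => ab
  | baaa => aaa => a
  | aab => b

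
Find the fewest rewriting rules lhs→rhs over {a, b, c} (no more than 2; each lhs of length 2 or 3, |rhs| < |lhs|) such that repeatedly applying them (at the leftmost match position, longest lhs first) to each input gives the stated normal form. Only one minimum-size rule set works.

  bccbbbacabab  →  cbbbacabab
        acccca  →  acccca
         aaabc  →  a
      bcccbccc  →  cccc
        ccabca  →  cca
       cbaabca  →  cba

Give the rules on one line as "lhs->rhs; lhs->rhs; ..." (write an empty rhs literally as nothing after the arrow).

  | bccbbbacabab => cbbbacabab
  | acccca
  | aaabc => aabc => abc => a
  | bcccbccc => ccbccc => cccc

aa->a; bc->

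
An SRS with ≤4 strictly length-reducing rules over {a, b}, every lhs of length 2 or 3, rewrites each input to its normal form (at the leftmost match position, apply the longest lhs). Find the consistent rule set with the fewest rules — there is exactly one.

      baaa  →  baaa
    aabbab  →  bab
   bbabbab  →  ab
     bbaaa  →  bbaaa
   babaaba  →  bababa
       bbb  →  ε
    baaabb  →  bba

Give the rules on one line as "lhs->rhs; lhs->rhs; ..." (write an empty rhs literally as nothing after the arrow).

aab->ab; abb->ba; bbb->

  | baaa
  | aabbab => abbab => baab => bab
  | bbabbab => bbbaab => aab => ab
  | bbaaa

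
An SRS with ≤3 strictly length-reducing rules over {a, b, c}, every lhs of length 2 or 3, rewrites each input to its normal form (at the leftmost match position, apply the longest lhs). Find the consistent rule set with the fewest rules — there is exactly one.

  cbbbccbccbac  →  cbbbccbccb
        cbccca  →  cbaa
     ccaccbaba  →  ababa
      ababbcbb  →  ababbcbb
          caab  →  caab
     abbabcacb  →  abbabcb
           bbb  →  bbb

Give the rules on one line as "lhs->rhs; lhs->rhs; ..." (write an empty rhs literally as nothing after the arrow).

ac->; ccc->a

  | cbbbccbccbac => cbbbccbccb
  | cbccca => cbaa
  | ccaccbaba => cccbaba => ababa
  | ababbcbb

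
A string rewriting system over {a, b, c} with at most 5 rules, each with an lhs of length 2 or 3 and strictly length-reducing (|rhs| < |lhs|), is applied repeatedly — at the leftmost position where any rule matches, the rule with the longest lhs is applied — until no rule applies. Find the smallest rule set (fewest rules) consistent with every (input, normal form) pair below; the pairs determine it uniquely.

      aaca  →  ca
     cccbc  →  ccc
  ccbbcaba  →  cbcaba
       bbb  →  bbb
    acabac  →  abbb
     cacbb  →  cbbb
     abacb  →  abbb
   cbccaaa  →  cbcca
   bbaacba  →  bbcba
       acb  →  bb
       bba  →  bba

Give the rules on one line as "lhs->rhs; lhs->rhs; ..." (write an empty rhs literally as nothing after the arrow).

  | aaca => ca
  | cccbc => ccc
  | ccbbcaba => cbcaba
  | bbb

aa->; ac->b; aca->ab; ccb->c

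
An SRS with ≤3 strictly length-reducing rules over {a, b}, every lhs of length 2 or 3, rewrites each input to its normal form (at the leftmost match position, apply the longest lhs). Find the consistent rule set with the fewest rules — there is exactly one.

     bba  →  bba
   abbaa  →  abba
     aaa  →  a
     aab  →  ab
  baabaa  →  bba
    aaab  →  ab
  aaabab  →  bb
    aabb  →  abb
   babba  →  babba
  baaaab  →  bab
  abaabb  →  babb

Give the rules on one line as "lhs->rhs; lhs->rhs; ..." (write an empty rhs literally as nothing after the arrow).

aa->a; aba->b

  | bba
  | abbaa => abba
  | aaa => aa => a
  | aab => ab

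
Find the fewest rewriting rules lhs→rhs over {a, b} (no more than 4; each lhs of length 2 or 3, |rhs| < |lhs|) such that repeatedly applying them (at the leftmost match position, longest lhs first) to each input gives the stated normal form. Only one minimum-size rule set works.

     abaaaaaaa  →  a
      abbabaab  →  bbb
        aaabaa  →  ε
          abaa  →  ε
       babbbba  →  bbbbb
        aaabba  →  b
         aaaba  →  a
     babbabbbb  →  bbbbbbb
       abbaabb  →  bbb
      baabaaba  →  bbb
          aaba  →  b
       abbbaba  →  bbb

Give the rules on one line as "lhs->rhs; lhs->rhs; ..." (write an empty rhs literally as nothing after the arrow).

aa->; ab->; ba->b

  | abaaaaaaa => aaaaaaa => aaaaa => aaa => a
  | abbabaab => babaab => bbaab => bbab => bbb
  | aaabaa => abaa => aa => ε
  | abaa => aa => ε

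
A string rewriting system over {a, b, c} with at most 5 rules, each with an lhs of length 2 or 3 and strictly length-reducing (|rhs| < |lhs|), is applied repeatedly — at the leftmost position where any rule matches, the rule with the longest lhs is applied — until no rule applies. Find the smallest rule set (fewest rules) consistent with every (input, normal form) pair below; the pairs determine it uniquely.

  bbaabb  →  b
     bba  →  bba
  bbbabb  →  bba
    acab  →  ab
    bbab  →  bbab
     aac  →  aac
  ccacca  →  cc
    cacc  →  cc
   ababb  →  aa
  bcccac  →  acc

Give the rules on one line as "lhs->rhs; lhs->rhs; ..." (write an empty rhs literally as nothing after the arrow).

  | bbaabb => bbac => b
  | bba
  | bbbabb => bbbc => bba
  | acab => ab

abb->c; bac->; bc->a; ca->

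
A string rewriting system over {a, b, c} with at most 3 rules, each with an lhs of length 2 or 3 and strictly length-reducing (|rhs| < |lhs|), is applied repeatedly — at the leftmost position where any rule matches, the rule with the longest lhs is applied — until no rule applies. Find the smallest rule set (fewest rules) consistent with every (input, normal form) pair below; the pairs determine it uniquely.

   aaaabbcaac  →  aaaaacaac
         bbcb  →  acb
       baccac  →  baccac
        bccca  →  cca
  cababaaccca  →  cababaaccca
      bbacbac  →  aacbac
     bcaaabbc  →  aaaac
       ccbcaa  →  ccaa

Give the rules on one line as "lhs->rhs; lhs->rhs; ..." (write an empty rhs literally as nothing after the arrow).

  | aaaabbcaac => aaaaacaac
  | bbcb => acb
  | baccac
  | bccca => cca

bb->a; bc->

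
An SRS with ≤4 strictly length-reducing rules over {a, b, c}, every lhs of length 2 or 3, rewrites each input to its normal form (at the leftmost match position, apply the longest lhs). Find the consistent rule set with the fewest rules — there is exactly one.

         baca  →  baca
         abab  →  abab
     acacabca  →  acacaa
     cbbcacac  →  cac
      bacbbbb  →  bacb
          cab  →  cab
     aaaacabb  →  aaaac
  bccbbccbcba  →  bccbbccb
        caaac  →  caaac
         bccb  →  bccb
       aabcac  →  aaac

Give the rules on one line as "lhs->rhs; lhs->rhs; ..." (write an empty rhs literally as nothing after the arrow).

abb->; bbb->; bca->a; cba->

  | baca
  | abab
  | acacabca => acacaa
  | cbbcacac => cbacac => cac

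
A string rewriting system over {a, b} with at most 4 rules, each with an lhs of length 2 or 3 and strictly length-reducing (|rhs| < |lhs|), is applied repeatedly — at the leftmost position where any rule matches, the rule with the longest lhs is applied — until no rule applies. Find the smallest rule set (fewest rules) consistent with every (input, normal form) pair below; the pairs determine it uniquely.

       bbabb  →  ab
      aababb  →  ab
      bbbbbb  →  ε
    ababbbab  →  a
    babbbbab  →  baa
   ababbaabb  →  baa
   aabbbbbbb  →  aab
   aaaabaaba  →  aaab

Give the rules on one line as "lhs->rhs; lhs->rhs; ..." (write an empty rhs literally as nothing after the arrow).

  | bbabb => abbb => ab
  | aababb => abbb => ab
  | bbbbbb => bbbb => bb => ε
  | ababbbab => bbbbab => bbab => abb => a

aba->b; bb->; bba->ab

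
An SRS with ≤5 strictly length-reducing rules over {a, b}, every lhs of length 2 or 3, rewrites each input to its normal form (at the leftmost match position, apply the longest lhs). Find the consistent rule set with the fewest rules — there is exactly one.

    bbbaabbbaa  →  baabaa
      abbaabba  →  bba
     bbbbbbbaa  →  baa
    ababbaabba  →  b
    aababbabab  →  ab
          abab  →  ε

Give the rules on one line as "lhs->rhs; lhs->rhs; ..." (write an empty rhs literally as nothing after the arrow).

aaa->; abb->a; bab->aa; bbb->b

  | bbbaabbbaa => baabbbaa => baabaa
  | abbaabba => aaabba => bba
  | bbbbbbbaa => bbbbbaa => bbbaa => baa
  | ababbaabba => aaabaabba => baabba => baaa => b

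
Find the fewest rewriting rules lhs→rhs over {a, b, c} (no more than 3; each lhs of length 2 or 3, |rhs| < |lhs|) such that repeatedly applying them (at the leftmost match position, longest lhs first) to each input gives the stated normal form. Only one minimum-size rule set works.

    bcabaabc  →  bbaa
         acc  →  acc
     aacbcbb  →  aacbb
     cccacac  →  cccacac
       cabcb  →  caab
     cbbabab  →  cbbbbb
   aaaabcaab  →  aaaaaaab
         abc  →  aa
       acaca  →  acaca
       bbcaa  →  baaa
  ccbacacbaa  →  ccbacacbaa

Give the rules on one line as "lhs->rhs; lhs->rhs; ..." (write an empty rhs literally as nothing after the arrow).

aba->bb; abb->bb; bc->a

  | bcabaabc => aabaabc => abbabc => bbabc => bbaa
  | acc
  | aacbcbb => aacabb => aacbb
  | cccacac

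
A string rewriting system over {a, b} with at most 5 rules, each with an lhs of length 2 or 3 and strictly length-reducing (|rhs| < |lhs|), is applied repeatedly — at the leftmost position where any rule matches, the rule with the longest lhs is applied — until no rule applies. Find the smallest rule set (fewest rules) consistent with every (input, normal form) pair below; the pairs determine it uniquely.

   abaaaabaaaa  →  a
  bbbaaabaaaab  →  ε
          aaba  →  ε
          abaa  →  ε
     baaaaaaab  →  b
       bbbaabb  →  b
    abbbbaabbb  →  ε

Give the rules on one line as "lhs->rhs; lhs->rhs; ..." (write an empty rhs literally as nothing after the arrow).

aa->; ab->; ba->; bb->

  | abaaaabaaaa => aaaabaaaa => aabaaaa => baaaa => aaa => a
  | bbbaaabaaaab => baaabaaaab => aabaaaab => baaaab => aaab => ab => ε
  | aaba => ba => ε
  | abaa => aa => ε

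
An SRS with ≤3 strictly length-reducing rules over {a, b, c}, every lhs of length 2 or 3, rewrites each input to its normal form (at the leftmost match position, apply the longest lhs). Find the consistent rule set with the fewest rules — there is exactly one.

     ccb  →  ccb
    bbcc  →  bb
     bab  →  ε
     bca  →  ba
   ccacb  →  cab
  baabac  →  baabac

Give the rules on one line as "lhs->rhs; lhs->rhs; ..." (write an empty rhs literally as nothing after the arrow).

  | ccb
  | bbcc => bbc => bb
  | bab => ε
  | bca => ba

bab->; bc->b; cac->a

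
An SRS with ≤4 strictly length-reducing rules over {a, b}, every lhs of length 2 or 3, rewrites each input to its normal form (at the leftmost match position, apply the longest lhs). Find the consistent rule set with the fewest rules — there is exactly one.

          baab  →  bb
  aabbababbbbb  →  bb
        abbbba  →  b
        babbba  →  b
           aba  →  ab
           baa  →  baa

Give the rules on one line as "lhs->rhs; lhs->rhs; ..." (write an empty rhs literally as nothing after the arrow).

  | baab => bb
  | aabbababbbbb => bbababbbbb => bbabbbbb => bbbbbb => abbbb => aabb => bb
  | abbbba => aabba => bba => b
  | babbba => baaba => bba => b

aab->b; aba->ab; bba->b; bbb->ab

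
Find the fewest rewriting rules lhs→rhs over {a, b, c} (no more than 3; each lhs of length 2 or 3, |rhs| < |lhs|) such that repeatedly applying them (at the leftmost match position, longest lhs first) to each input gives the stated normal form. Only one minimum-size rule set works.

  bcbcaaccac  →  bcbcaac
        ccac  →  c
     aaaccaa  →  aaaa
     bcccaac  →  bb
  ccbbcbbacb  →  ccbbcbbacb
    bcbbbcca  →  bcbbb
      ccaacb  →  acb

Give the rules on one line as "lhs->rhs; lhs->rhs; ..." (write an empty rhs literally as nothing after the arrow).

  | bcbcaaccac => bcbcaac
  | ccac => c
  | aaaccaa => aaaa
  | bcccaac => bcac => bb

cac->b; cca->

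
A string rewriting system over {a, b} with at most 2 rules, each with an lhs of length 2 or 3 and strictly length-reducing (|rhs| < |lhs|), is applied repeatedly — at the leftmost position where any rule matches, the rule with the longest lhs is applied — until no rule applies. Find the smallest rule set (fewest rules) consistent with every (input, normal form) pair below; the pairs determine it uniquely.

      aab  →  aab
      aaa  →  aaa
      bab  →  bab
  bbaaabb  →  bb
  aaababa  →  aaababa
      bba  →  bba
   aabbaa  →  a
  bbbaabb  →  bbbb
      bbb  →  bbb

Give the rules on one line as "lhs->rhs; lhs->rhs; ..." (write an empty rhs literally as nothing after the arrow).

  | aab
  | aaa
  | bab
  | bbaaabb => babb => bb

abb->b; baa->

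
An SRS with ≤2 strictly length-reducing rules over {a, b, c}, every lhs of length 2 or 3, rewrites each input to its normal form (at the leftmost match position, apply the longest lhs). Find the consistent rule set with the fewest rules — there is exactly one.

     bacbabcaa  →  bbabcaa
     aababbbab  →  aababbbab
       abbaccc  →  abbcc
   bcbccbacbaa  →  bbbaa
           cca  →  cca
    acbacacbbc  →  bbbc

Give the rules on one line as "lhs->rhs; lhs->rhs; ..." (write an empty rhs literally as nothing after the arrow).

  | bacbabcaa => bbabcaa
  | aababbbab
  | abbaccc => abbcc
  | bcbccbacbaa => bacbacbaa => bbacbaa => bbbaa

ac->; cbc->a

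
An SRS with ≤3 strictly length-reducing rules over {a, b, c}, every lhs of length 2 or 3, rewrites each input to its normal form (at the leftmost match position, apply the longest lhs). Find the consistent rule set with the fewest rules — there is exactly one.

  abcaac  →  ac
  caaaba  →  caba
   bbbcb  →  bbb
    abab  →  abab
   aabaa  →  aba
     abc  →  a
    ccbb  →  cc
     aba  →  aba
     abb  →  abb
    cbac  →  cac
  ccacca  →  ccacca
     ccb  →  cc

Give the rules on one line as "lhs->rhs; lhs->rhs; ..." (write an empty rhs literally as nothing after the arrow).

aa->a; bc->; cb->c

  | abcaac => aaac => aac => ac
  | caaaba => caaba => caba
  | bbbcb => bbb
  | abab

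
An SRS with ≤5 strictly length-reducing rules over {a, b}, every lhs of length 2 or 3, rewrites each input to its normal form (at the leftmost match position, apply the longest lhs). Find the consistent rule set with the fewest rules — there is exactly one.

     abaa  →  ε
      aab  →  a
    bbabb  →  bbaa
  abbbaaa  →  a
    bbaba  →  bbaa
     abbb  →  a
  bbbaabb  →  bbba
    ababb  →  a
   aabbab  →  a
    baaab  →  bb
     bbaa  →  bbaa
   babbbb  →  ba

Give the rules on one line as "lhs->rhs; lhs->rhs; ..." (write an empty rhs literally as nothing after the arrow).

  | abaa => aaa => ε
  | aab => a
  | bbabb => bbaa
  | abbbaaa => aabaaa => aaaa => a

aaa->; aab->a; ab->a; abb->aa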